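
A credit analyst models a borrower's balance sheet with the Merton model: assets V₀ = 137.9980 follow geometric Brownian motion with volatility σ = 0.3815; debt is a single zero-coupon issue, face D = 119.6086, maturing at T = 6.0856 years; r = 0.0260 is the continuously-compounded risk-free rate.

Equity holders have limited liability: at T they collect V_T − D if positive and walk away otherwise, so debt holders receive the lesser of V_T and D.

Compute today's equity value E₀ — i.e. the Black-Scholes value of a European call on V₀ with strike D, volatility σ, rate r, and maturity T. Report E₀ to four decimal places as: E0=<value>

E0=63.4411

d₁ = [ln(V₀/D) + (r + σ²/2)T] / (σ√T)
   = [ln(137.9980/119.6086) + (0.0260 + 0.5·0.3815²)·6.0856] / (0.3815·√6.0856)
   = [0.143014 + 0.601082] / 0.941123 = 0.790647
d₂ = d₁ − σ√T = 0.790647 − 0.941123 = -0.150476
N(d₁) = 0.785425,  N(d₂) = 0.440195,  e^(−rT) = 0.853657
E₀ = V₀·N(d₁) − D·e^(−rT)·N(d₂)
   = 137.9980·0.785425 − 119.6086·0.853657·0.440195 = 63.441117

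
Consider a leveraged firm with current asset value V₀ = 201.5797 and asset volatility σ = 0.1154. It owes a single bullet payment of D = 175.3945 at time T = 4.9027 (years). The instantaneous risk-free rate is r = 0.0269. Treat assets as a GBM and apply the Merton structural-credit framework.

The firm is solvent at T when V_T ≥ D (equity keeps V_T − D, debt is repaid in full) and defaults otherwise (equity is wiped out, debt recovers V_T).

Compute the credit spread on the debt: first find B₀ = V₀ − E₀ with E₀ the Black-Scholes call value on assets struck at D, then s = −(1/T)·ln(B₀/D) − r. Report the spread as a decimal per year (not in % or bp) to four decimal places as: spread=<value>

spread=0.0044

d₁ = [ln(V₀/D) + (r + σ²/2)T] / (σ√T)
   = [ln(201.5797/175.3945) + (0.0269 + 0.5·0.1154²)·4.9027] / (0.1154·√4.9027)
   = [0.139147 + 0.164528] / 0.255519 = 1.188462
d₂ = d₁ − σ√T = 1.188462 − 0.255519 = 0.932943
N(d₁) = 0.882674,  N(d₂) = 0.824575,  e^(−rT) = 0.876444
E₀ = V₀·N(d₁) − D·e^(−rT)·N(d₂)
   = 201.5797·0.882674 − 175.3945·0.876444·0.824575 = 51.172677
B₀ = V₀ − E₀ = 201.5797 − 51.172677 = 150.407023
spread = −(1/T)·ln(B₀/D) − r = −(1/4.9027)·ln(150.407023/175.3945) − 0.0269 = 0.00444857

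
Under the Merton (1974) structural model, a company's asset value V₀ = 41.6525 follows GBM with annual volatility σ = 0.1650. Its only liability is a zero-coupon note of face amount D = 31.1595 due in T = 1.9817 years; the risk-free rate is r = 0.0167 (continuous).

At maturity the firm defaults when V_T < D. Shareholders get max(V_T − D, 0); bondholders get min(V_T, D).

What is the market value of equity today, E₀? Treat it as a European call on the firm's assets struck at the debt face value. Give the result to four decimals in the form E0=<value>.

E0=11.8130

d₁ = [ln(V₀/D) + (r + σ²/2)T] / (σ√T)
   = [ln(41.6525/31.1595) + (0.0167 + 0.5·0.1650²)·1.9817] / (0.1650·√1.9817)
   = [0.290242 + 0.060070] / 0.232275 = 1.508178
d₂ = d₁ − σ√T = 1.508178 − 0.232275 = 1.275903
N(d₁) = 0.934246,  N(d₂) = 0.899005,  e^(−rT) = 0.967447
E₀ = V₀·N(d₁) − D·e^(−rT)·N(d₂)
   = 41.6525·0.934246 − 31.1595·0.967447·0.899005 = 11.812999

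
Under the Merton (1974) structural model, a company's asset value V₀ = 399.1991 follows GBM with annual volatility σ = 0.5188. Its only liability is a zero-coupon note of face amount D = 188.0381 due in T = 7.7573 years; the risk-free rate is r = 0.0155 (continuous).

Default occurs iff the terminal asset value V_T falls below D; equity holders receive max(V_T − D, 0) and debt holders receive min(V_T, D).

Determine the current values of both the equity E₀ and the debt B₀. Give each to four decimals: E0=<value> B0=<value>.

E0=286.8318 B0=112.3673

d₁ = [ln(V₀/D) + (r + σ²/2)T] / (σ√T)
   = [ln(399.1991/188.0381) + (0.0155 + 0.5·0.5188²)·7.7573] / (0.5188·√7.7573)
   = [0.752816 + 1.164190] / 1.444958 = 1.326686
d₂ = d₁ − σ√T = 1.326686 − 1.444958 = -0.118272
N(d₁) = 0.907694,  N(d₂) = 0.452926,  e^(−rT) = 0.886709
E₀ = V₀·N(d₁) − D·e^(−rT)·N(d₂)
   = 399.1991·0.907694 − 188.0381·0.886709·0.452926 = 286.831838
B₀ = V₀ − E₀ = 399.1991 − 286.831838 = 112.367262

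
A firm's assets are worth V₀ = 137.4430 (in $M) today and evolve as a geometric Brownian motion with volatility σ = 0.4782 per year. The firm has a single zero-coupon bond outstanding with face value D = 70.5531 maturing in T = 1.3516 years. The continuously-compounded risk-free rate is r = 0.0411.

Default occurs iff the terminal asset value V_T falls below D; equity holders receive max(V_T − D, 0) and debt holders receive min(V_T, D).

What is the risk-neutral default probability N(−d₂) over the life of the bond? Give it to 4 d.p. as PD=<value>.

PD=0.1535

d₁ = [ln(V₀/D) + (r + σ²/2)T] / (σ√T)
   = [ln(137.4430/70.5531) + (0.0411 + 0.5·0.4782²)·1.3516] / (0.4782·√1.3516)
   = [0.666844 + 0.210089] / 0.555947 = 1.577367
d₂ = d₁ − σ√T = 1.577367 − 0.555947 = 1.021420
risk-neutral PD = N(−d₂) = N(-1.021420) = 0.153528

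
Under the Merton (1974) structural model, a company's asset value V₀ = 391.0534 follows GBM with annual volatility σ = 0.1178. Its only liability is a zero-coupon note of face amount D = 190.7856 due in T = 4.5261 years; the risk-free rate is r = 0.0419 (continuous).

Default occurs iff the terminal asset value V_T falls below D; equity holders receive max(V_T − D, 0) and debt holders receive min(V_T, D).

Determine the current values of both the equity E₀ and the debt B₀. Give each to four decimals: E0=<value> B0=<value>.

E0=233.2275 B0=157.8259

d₁ = [ln(V₀/D) + (r + σ²/2)T] / (σ√T)
   = [ln(391.0534/190.7856) + (0.0419 + 0.5·0.1178²)·4.5261] / (0.1178·√4.5261)
   = [0.717694 + 0.221048] / 0.250615 = 3.745748
d₂ = d₁ − σ√T = 3.745748 − 0.250615 = 3.495133
N(d₁) = 0.999910,  N(d₂) = 0.999763,  e^(−rT) = 0.827254
E₀ = V₀·N(d₁) − D·e^(−rT)·N(d₂)
   = 391.0534·0.999910 − 190.7856·0.827254·0.999763 = 233.227489
B₀ = V₀ − E₀ = 391.0534 − 233.227489 = 157.825911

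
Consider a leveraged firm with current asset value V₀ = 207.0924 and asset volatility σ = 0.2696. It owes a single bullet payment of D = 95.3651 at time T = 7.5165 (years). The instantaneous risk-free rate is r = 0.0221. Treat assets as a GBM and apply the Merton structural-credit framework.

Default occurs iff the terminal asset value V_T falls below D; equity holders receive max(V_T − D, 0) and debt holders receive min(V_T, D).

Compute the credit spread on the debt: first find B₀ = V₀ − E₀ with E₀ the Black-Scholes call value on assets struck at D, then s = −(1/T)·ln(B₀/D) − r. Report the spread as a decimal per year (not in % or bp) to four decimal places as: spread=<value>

d₁ = [ln(V₀/D) + (r + σ²/2)T] / (σ√T)
   = [ln(207.0924/95.3651) + (0.0221 + 0.5·0.2696²)·7.5165] / (0.2696·√7.5165)
   = [0.775452 + 0.439280] / 0.739142 = 1.643436
d₂ = d₁ − σ√T = 1.643436 − 0.739142 = 0.904294
N(d₁) = 0.949854,  N(d₂) = 0.817080,  e^(−rT) = 0.846949
E₀ = V₀·N(d₁) − D·e^(−rT)·N(d₂)
   = 207.0924·0.949854 − 95.3651·0.846949·0.817080 = 130.712390
B₀ = V₀ − E₀ = 207.0924 − 130.712390 = 76.380010
spread = −(1/T)·ln(B₀/D) − r = −(1/7.5165)·ln(76.380010/95.3651) − 0.0221 = 0.00743391

spread=0.0074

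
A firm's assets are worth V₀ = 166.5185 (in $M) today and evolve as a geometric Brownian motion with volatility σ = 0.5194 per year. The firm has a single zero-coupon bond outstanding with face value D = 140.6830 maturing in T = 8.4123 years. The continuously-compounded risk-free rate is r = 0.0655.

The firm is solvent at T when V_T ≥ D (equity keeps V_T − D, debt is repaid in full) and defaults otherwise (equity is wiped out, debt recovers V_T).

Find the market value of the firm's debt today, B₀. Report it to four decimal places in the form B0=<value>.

B0=49.9207

d₁ = [ln(V₀/D) + (r + σ²/2)T] / (σ√T)
   = [ln(166.5185/140.6830) + (0.0655 + 0.5·0.5194²)·8.4123] / (0.5194·√8.4123)
   = [0.168597 + 1.685725] / 1.506466 = 1.230909
d₂ = d₁ − σ√T = 1.230909 − 1.506466 = -0.275557
N(d₁) = 0.890822,  N(d₂) = 0.391444,  e^(−rT) = 0.576370
E₀ = V₀·N(d₁) − D·e^(−rT)·N(d₂)
   = 166.5185·0.890822 − 140.6830·0.576370·0.391444 = 116.597842
B₀ = V₀ − E₀ = 166.5185 − 116.597842 = 49.920658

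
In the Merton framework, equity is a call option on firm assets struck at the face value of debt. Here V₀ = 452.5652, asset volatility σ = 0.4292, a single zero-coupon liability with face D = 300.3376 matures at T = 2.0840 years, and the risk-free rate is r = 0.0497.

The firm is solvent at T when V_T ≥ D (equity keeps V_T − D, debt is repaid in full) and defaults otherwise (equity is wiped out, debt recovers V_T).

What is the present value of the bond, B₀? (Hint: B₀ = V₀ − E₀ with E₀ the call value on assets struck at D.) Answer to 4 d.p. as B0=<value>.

d₁ = [ln(V₀/D) + (r + σ²/2)T] / (σ√T)
   = [ln(452.5652/300.3376) + (0.0497 + 0.5·0.4292²)·2.0840] / (0.4292·√2.0840)
   = [0.410025 + 0.295524] / 0.619596 = 1.138724
d₂ = d₁ − σ√T = 1.138724 − 0.619596 = 0.519128
N(d₁) = 0.872591,  N(d₂) = 0.698164,  e^(−rT) = 0.901609
E₀ = V₀·N(d₁) − D·e^(−rT)·N(d₂)
   = 452.5652·0.872591 − 300.3376·0.901609·0.698164 = 205.850475
B₀ = V₀ − E₀ = 452.5652 − 205.850475 = 246.714725

B0=246.7147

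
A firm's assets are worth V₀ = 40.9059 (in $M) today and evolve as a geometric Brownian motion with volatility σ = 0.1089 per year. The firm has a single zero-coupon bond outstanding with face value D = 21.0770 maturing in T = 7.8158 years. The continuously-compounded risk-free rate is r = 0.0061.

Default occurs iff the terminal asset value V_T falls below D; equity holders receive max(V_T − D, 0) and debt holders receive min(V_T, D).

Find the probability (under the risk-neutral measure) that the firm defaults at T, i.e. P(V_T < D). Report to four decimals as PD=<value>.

d₁ = [ln(V₀/D) + (r + σ²/2)T] / (σ√T)
   = [ln(40.9059/21.0770) + (0.0061 + 0.5·0.1089²)·7.8158] / (0.1089·√7.8158)
   = [0.663092 + 0.094021] / 0.304449 = 2.486830
d₂ = d₁ − σ√T = 2.486830 − 0.304449 = 2.182381
risk-neutral PD = N(−d₂) = N(-2.182381) = 0.014541

PD=0.0145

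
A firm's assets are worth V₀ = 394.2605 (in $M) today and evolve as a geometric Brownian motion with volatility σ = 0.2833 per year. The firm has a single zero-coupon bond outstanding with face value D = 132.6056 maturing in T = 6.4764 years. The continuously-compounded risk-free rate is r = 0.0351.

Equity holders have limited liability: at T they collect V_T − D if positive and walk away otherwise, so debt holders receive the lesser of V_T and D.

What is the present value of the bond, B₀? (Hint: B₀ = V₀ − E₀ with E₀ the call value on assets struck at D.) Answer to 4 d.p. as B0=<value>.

d₁ = [ln(V₀/D) + (r + σ²/2)T] / (σ√T)
   = [ln(394.2605/132.6056) + (0.0351 + 0.5·0.2833²)·6.4764] / (0.2833·√6.4764)
   = [1.089633 + 0.487216] / 0.720964 = 2.187140
d₂ = d₁ − σ√T = 2.187140 − 0.720964 = 1.466176
N(d₁) = 0.985634,  N(d₂) = 0.928700,  e^(−rT) = 0.796665
E₀ = V₀·N(d₁) − D·e^(−rT)·N(d₂)
   = 394.2605·0.985634 − 132.6056·0.796665·0.928700 = 290.486620
B₀ = V₀ − E₀ = 394.2605 − 290.486620 = 103.773880

B0=103.7739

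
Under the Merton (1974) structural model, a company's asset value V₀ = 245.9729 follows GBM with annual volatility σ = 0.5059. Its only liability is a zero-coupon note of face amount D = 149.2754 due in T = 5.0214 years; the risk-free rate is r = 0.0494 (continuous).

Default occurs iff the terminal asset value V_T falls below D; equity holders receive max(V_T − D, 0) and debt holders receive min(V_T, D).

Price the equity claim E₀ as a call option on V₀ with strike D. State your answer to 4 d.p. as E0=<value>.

E0=156.3649

d₁ = [ln(V₀/D) + (r + σ²/2)T] / (σ√T)
   = [ln(245.9729/149.2754) + (0.0494 + 0.5·0.5059²)·5.0214] / (0.5059·√5.0214)
   = [0.499428 + 0.890633] / 1.133645 = 1.226187
d₂ = d₁ − σ√T = 1.226187 − 1.133645 = 0.092542
N(d₁) = 0.889936,  N(d₂) = 0.536866,  e^(−rT) = 0.780315
E₀ = V₀·N(d₁) − D·e^(−rT)·N(d₂)
   = 245.9729·0.889936 − 149.2754·0.780315·0.536866 = 156.364905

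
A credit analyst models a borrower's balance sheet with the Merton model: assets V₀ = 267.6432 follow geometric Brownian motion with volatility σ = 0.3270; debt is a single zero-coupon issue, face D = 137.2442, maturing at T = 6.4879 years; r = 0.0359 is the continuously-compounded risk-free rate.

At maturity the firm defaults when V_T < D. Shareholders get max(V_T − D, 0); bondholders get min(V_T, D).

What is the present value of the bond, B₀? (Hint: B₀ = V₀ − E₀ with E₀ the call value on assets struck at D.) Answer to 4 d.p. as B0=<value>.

B0=99.1698

d₁ = [ln(V₀/D) + (r + σ²/2)T] / (σ√T)
   = [ln(267.6432/137.2442) + (0.0359 + 0.5·0.3270²)·6.4879] / (0.3270·√6.4879)
   = [0.667893 + 0.579788] / 0.832913 = 1.497972
d₂ = d₁ − σ√T = 1.497972 − 0.832913 = 0.665059
N(d₁) = 0.932930,  N(d₂) = 0.746994,  e^(−rT) = 0.792220
E₀ = V₀·N(d₁) − D·e^(−rT)·N(d₂)
   = 267.6432·0.932930 − 137.2442·0.792220·0.746994 = 168.473445
B₀ = V₀ − E₀ = 267.6432 − 168.473445 = 99.169755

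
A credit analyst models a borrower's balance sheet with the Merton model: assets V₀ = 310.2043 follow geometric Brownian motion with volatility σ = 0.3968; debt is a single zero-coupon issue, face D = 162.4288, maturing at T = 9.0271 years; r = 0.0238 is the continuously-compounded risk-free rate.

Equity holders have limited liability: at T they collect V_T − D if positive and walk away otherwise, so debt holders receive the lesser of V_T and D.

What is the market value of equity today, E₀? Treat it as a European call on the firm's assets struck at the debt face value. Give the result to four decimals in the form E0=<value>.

E0=209.0502

d₁ = [ln(V₀/D) + (r + σ²/2)T] / (σ√T)
   = [ln(310.2043/162.4288) + (0.0238 + 0.5·0.3968²)·9.0271] / (0.3968·√9.0271)
   = [0.646991 + 0.925505] / 1.192191 = 1.318997
d₂ = d₁ − σ√T = 1.318997 − 1.192191 = 0.126806
N(d₁) = 0.906415,  N(d₂) = 0.550453,  e^(−rT) = 0.806666
E₀ = V₀·N(d₁) − D·e^(−rT)·N(d₂)
   = 310.2043·0.906415 − 162.4288·0.806666·0.550453 = 209.050220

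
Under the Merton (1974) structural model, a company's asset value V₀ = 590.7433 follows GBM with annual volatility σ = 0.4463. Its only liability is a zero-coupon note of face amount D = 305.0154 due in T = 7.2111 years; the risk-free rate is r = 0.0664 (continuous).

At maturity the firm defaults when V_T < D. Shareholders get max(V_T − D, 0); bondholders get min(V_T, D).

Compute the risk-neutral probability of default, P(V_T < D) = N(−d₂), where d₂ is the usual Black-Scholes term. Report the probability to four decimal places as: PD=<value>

PD=0.3625

d₁ = [ln(V₀/D) + (r + σ²/2)T] / (σ√T)
   = [ln(590.7433/305.0154) + (0.0664 + 0.5·0.4463²)·7.2111] / (0.4463·√7.2111)
   = [0.661019 + 1.196984] / 1.198471 = 1.550311
d₂ = d₁ − σ√T = 1.550311 − 1.198471 = 0.351840
risk-neutral PD = N(−d₂) = N(-0.351840) = 0.362479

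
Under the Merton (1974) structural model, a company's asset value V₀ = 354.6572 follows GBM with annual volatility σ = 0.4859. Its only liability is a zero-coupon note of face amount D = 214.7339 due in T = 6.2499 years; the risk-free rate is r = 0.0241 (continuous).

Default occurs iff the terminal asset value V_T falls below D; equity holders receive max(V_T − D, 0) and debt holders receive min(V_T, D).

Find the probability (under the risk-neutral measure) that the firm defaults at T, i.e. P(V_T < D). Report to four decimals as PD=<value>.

PD=0.5280

d₁ = [ln(V₀/D) + (r + σ²/2)T] / (σ√T)
   = [ln(354.6572/214.7339) + (0.0241 + 0.5·0.4859²)·6.2499] / (0.4859·√6.2499)
   = [0.501752 + 0.888420] / 1.214740 = 1.144419
d₂ = d₁ − σ√T = 1.144419 − 1.214740 = -0.070321
risk-neutral PD = N(−d₂) = N(0.070321) = 0.528031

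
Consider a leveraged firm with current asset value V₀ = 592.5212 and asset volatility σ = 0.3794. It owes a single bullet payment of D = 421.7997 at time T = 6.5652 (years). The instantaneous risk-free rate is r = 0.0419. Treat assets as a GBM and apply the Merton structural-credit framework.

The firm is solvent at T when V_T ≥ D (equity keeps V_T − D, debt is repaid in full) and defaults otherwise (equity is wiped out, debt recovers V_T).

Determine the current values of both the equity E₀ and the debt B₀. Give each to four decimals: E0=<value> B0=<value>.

d₁ = [ln(V₀/D) + (r + σ²/2)T] / (σ√T)
   = [ln(592.5212/421.7997) + (0.0419 + 0.5·0.3794²)·6.5652] / (0.3794·√6.5652)
   = [0.339856 + 0.747594] / 0.972123 = 1.118634
d₂ = d₁ − σ√T = 1.118634 − 0.972123 = 0.146510
N(d₁) = 0.868352,  N(d₂) = 0.558241,  e^(−rT) = 0.759510
E₀ = V₀·N(d₁) − D·e^(−rT)·N(d₂)
   = 592.5212·0.868352 − 421.7997·0.759510·0.558241 = 335.678223
B₀ = V₀ − E₀ = 592.5212 − 335.678223 = 256.842977

E0=335.6782 B0=256.8430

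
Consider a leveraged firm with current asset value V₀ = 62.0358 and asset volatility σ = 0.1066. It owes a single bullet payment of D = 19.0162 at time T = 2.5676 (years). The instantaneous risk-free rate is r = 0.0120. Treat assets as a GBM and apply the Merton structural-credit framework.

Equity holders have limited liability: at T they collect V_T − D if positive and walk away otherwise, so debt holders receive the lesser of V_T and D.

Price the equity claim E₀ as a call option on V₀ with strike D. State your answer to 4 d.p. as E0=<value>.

d₁ = [ln(V₀/D) + (r + σ²/2)T] / (σ√T)
   = [ln(62.0358/19.0162) + (0.0120 + 0.5·0.1066²)·2.5676] / (0.1066·√2.5676)
   = [1.182420 + 0.045400] / 0.170813 = 7.188096
d₂ = d₁ − σ√T = 7.188096 − 0.170813 = 7.017283
N(d₁) = 1.000000,  N(d₂) = 1.000000,  e^(−rT) = 0.969659
E₀ = V₀·N(d₁) − D·e^(−rT)·N(d₂)
   = 62.0358·1.000000 − 19.0162·0.969659·1.000000 = 43.596578

E0=43.5966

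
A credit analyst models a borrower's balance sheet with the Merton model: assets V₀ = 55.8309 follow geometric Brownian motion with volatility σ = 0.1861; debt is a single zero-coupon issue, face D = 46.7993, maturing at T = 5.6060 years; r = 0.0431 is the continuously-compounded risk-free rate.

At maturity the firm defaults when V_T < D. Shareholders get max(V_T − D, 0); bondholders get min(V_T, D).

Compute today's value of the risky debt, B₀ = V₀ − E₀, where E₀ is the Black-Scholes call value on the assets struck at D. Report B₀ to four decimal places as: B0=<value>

d₁ = [ln(V₀/D) + (r + σ²/2)T] / (σ√T)
   = [ln(55.8309/46.7993) + (0.0431 + 0.5·0.1861²)·5.6060] / (0.1861·√5.6060)
   = [0.176459 + 0.338695] / 0.440629 = 1.169135
d₂ = d₁ − σ√T = 1.169135 − 0.440629 = 0.728506
N(d₁) = 0.878825,  N(d₂) = 0.766848,  e^(−rT) = 0.785356
E₀ = V₀·N(d₁) − D·e^(−rT)·N(d₂)
   = 55.8309·0.878825 − 46.7993·0.785356·0.766848 = 20.880804
B₀ = V₀ − E₀ = 55.8309 − 20.880804 = 34.950096

B0=34.9501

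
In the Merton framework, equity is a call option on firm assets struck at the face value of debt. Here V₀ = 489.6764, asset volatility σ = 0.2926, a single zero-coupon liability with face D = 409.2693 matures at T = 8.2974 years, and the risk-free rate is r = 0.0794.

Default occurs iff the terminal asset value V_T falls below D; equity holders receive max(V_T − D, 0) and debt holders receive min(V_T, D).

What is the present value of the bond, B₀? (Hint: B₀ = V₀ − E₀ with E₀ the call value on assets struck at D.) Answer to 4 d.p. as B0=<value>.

B0=190.1759

d₁ = [ln(V₀/D) + (r + σ²/2)T] / (σ√T)
   = [ln(489.6764/409.2693) + (0.0794 + 0.5·0.2926²)·8.2974] / (0.2926·√8.2974)
   = [0.179371 + 1.014004] / 0.842840 = 1.415897
d₂ = d₁ − σ√T = 1.415897 − 0.842840 = 0.573056
N(d₁) = 0.921597,  N(d₂) = 0.716697,  e^(−rT) = 0.517465
E₀ = V₀·N(d₁) − D·e^(−rT)·N(d₂)
   = 489.6764·0.921597 − 409.2693·0.517465·0.716697 = 299.500538
B₀ = V₀ − E₀ = 489.6764 − 299.500538 = 190.175862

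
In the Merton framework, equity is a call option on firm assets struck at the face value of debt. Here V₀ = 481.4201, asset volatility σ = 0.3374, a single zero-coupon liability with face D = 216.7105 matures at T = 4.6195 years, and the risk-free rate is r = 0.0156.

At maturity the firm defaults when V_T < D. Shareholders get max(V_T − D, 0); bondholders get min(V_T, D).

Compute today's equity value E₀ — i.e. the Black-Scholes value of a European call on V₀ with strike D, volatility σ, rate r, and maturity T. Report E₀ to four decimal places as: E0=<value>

d₁ = [ln(V₀/D) + (r + σ²/2)T] / (σ√T)
   = [ln(481.4201/216.7105) + (0.0156 + 0.5·0.3374²)·4.6195] / (0.3374·√4.6195)
   = [0.798178 + 0.335003] / 0.725175 = 1.562632
d₂ = d₁ − σ√T = 1.562632 − 0.725175 = 0.837458
N(d₁) = 0.940930,  N(d₂) = 0.798832,  e^(−rT) = 0.930471
E₀ = V₀·N(d₁) − D·e^(−rT)·N(d₂)
   = 481.4201·0.940930 − 216.7105·0.930471·0.798832 = 291.903985

E0=291.9040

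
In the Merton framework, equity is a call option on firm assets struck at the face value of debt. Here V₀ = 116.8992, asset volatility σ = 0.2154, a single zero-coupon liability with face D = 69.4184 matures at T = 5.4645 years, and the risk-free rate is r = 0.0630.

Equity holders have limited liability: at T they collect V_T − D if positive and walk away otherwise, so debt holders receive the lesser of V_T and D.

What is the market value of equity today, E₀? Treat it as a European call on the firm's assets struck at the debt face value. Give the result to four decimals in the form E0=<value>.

E0=68.3508

d₁ = [ln(V₀/D) + (r + σ²/2)T] / (σ√T)
   = [ln(116.8992/69.4184) + (0.0630 + 0.5·0.2154²)·5.4645] / (0.2154·√5.4645)
   = [0.521160 + 0.471032] / 0.503525 = 1.970493
d₂ = d₁ − σ√T = 1.970493 − 0.503525 = 1.466968
N(d₁) = 0.975609,  N(d₂) = 0.928808,  e^(−rT) = 0.708742
E₀ = V₀·N(d₁) − D·e^(−rT)·N(d₂)
   = 116.8992·0.975609 − 69.4184·0.708742·0.928808 = 68.350818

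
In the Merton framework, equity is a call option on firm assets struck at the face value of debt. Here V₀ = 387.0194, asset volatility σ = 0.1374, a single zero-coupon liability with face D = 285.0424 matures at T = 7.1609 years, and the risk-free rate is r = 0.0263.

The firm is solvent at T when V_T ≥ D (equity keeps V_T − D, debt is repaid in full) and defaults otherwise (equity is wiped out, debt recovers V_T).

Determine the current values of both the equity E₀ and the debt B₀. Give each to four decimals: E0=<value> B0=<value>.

E0=155.4582 B0=231.5612

d₁ = [ln(V₀/D) + (r + σ²/2)T] / (σ√T)
   = [ln(387.0194/285.0424) + (0.0263 + 0.5·0.1374²)·7.1609] / (0.1374·√7.1609)
   = [0.305837 + 0.255926] / 0.367680 = 1.527857
d₂ = d₁ − σ√T = 1.527857 − 0.367680 = 1.160176
N(d₁) = 0.936726,  N(d₂) = 0.877011,  e^(−rT) = 0.828340
E₀ = V₀·N(d₁) − D·e^(−rT)·N(d₂)
   = 387.0194·0.936726 − 285.0424·0.828340·0.877011 = 155.458178
B₀ = V₀ − E₀ = 387.0194 − 155.458178 = 231.561222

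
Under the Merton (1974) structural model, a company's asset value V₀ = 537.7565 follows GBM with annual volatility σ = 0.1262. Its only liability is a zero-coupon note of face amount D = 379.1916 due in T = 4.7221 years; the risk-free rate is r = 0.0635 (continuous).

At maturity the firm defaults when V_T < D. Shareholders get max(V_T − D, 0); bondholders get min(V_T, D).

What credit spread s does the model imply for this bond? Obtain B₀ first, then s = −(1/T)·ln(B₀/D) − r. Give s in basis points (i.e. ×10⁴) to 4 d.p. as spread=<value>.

d₁ = [ln(V₀/D) + (r + σ²/2)T] / (σ√T)
   = [ln(537.7565/379.1916) + (0.0635 + 0.5·0.1262²)·4.7221] / (0.1262·√4.7221)
   = [0.349364 + 0.337456] / 0.274238 = 2.504473
d₂ = d₁ − σ√T = 2.504473 − 0.274238 = 2.230236
N(d₁) = 0.993868,  N(d₂) = 0.987134,  e^(−rT) = 0.740927
E₀ = V₀·N(d₁) − D·e^(−rT)·N(d₂)
   = 537.7565·0.993868 − 379.1916·0.740927·0.987134 = 257.120613
B₀ = V₀ − E₀ = 537.7565 − 257.120613 = 280.635887
spread = −(1/T)·ln(B₀/D) − r = −(1/4.7221)·ln(280.635887/379.1916) − 0.0635 = 0.00023935
in basis points: 0.00023935 × 10⁴ = 2.3935 bp

spread=2.3935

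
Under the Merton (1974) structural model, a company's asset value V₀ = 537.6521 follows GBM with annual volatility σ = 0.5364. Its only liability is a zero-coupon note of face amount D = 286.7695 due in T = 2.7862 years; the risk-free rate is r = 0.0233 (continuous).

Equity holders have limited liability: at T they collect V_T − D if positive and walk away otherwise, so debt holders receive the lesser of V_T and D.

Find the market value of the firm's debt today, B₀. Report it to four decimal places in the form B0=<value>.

d₁ = [ln(V₀/D) + (r + σ²/2)T] / (σ√T)
   = [ln(537.6521/286.7695) + (0.0233 + 0.5·0.5364²)·2.7862] / (0.5364·√2.7862)
   = [0.628533 + 0.465748] / 0.895354 = 1.222177
d₂ = d₁ − σ√T = 1.222177 − 0.895354 = 0.326822
N(d₁) = 0.889180,  N(d₂) = 0.628099,  e^(−rT) = 0.937144
E₀ = V₀·N(d₁) − D·e^(−rT)·N(d₂)
   = 537.6521·0.889180 − 286.7695·0.937144·0.628099 = 309.271289
B₀ = V₀ − E₀ = 537.6521 − 309.271289 = 228.380811

B0=228.3808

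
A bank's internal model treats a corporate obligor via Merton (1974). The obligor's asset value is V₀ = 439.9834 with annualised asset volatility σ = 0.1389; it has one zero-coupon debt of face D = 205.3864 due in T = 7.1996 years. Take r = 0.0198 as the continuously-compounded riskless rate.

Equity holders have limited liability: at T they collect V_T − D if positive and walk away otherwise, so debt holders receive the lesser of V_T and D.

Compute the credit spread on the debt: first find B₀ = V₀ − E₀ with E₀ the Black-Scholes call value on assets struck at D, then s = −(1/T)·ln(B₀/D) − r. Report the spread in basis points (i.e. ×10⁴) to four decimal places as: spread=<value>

spread=2.0146

d₁ = [ln(V₀/D) + (r + σ²/2)T] / (σ√T)
   = [ln(439.9834/205.3864) + (0.0198 + 0.5·0.1389²)·7.1996] / (0.1389·√7.1996)
   = [0.761844 + 0.212004] / 0.372697 = 2.612971
d₂ = d₁ − σ√T = 2.612971 − 0.372697 = 2.240274
N(d₁) = 0.995512,  N(d₂) = 0.987463,  e^(−rT) = 0.867142
E₀ = V₀·N(d₁) − D·e^(−rT)·N(d₂)
   = 439.9834·0.995512 − 205.3864·0.867142·0.987463 = 262.142280
B₀ = V₀ − E₀ = 439.9834 − 262.142280 = 177.841120
spread = −(1/T)·ln(B₀/D) − r = −(1/7.1996)·ln(177.841120/205.3864) − 0.0198 = 0.00020146
in basis points: 0.00020146 × 10⁴ = 2.0146 bp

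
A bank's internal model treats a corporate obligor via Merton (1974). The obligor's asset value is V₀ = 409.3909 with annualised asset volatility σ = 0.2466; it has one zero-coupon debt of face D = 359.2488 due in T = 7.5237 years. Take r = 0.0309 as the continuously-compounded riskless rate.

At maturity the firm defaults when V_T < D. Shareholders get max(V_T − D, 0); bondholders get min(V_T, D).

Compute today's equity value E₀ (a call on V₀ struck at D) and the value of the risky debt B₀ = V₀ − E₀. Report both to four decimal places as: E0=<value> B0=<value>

d₁ = [ln(V₀/D) + (r + σ²/2)T] / (σ√T)
   = [ln(409.3909/359.2488) + (0.0309 + 0.5·0.2466²)·7.5237] / (0.2466·√7.5237)
   = [0.130655 + 0.461246] / 0.676408 = 0.875066
d₂ = d₁ − σ√T = 0.875066 − 0.676408 = 0.198658
N(d₁) = 0.809231,  N(d₂) = 0.578735,  e^(−rT) = 0.792564
E₀ = V₀·N(d₁) − D·e^(−rT)·N(d₂)
   = 409.3909·0.809231 − 359.2488·0.792564·0.578735 = 166.510046
B₀ = V₀ − E₀ = 409.3909 − 166.510046 = 242.880854

E0=166.5100 B0=242.8809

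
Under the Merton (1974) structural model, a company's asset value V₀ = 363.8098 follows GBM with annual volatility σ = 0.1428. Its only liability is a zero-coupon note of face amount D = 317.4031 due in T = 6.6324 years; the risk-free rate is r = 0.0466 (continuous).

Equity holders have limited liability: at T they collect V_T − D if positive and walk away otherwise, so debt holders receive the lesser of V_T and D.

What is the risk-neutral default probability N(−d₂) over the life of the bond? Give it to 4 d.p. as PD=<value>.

PD=0.1521

d₁ = [ln(V₀/D) + (r + σ²/2)T] / (σ√T)
   = [ln(363.8098/317.4031) + (0.0466 + 0.5·0.1428²)·6.6324] / (0.1428·√6.6324)
   = [0.136459 + 0.376693] / 0.367759 = 1.395347
d₂ = d₁ − σ√T = 1.395347 − 0.367759 = 1.027588
risk-neutral PD = N(−d₂) = N(-1.027588) = 0.152072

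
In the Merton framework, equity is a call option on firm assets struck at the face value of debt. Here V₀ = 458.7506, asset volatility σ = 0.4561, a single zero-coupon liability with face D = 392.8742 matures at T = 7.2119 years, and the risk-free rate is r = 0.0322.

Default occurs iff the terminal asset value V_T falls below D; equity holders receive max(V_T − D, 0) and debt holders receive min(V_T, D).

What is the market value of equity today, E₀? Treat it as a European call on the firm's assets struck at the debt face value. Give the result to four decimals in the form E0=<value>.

d₁ = [ln(V₀/D) + (r + σ²/2)T] / (σ√T)
   = [ln(458.7506/392.8742) + (0.0322 + 0.5·0.4561²)·7.2119] / (0.4561·√7.2119)
   = [0.155017 + 0.982359] / 1.224856 = 0.928580
d₂ = d₁ − σ√T = 0.928580 − 1.224856 = -0.296276
N(d₁) = 0.823447,  N(d₂) = 0.383510,  e^(−rT) = 0.792769
E₀ = V₀·N(d₁) − D·e^(−rT)·N(d₂)
   = 458.7506·0.823447 − 392.8742·0.792769·0.383510 = 258.309223

E0=258.3092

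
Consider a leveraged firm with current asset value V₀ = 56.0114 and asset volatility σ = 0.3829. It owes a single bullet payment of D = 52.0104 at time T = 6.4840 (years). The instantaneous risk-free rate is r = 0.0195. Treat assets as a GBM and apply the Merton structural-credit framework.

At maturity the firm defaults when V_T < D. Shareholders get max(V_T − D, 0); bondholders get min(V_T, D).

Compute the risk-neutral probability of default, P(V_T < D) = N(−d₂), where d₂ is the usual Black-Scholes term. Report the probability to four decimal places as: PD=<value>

d₁ = [ln(V₀/D) + (r + σ²/2)T] / (σ√T)
   = [ln(56.0114/52.0104) + (0.0195 + 0.5·0.3829²)·6.4840] / (0.3829·√6.4840)
   = [0.074112 + 0.601755] / 0.975005 = 0.693193
d₂ = d₁ − σ√T = 0.693193 − 0.975005 = -0.281812
risk-neutral PD = N(−d₂) = N(0.281812) = 0.610956

PD=0.6110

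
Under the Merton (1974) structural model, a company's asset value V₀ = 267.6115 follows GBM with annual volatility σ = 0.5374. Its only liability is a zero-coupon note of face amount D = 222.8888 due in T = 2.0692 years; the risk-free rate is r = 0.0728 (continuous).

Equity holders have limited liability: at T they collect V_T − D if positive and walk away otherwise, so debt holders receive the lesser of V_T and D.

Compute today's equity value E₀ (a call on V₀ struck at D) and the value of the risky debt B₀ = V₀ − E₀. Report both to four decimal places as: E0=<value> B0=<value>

d₁ = [ln(V₀/D) + (r + σ²/2)T] / (σ√T)
   = [ln(267.6115/222.8888) + (0.0728 + 0.5·0.5374²)·2.0692] / (0.5374·√2.0692)
   = [0.182863 + 0.449429] / 0.773035 = 0.817935
d₂ = d₁ − σ√T = 0.817935 − 0.773035 = 0.044901
N(d₁) = 0.793303,  N(d₂) = 0.517907,  e^(−rT) = 0.860159
E₀ = V₀·N(d₁) − D·e^(−rT)·N(d₂)
   = 267.6115·0.793303 − 222.8888·0.860159·0.517907 = 113.003971
B₀ = V₀ − E₀ = 267.6115 − 113.003971 = 154.607529

E0=113.0040 B0=154.6075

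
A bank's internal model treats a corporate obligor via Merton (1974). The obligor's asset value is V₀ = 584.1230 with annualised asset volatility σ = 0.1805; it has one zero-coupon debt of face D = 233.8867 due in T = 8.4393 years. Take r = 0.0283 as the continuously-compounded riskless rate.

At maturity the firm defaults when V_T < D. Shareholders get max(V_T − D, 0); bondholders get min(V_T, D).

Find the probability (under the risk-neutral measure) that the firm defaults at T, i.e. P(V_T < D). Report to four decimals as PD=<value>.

PD=0.0263

d₁ = [ln(V₀/D) + (r + σ²/2)T] / (σ√T)
   = [ln(584.1230/233.8867) + (0.0283 + 0.5·0.1805²)·8.4393] / (0.1805·√8.4393)
   = [0.915275 + 0.376309] / 0.524361 = 2.463158
d₂ = d₁ − σ√T = 2.463158 − 0.524361 = 1.938797
risk-neutral PD = N(−d₂) = N(-1.938797) = 0.026263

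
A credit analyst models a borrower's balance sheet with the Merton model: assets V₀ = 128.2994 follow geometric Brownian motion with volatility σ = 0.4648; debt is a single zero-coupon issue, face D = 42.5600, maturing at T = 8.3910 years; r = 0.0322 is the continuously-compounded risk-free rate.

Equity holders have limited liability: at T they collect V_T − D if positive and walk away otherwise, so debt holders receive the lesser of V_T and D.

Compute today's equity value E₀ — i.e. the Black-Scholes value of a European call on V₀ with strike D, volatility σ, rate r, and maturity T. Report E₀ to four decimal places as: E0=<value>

E0=101.8518

d₁ = [ln(V₀/D) + (r + σ²/2)T] / (σ√T)
   = [ln(128.2994/42.5600) + (0.0322 + 0.5·0.4648²)·8.3910] / (0.4648·√8.3910)
   = [1.103452 + 1.176582] / 1.346397 = 1.693434
d₂ = d₁ − σ√T = 1.693434 − 1.346397 = 0.347038
N(d₁) = 0.954814,  N(d₂) = 0.635718,  e^(−rT) = 0.763234
E₀ = V₀·N(d₁) − D·e^(−rT)·N(d₂)
   = 128.2994·0.954814 − 42.5600·0.763234·0.635718 = 101.851804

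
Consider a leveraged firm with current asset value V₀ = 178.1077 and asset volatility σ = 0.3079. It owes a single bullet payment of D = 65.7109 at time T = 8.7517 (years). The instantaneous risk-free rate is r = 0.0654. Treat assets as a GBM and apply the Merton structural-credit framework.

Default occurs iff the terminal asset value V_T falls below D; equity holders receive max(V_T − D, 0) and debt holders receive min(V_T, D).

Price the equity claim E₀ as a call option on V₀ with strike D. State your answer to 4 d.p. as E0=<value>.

d₁ = [ln(V₀/D) + (r + σ²/2)T] / (σ√T)
   = [ln(178.1077/65.7109) + (0.0654 + 0.5·0.3079²)·8.7517] / (0.3079·√8.7517)
   = [0.997124 + 0.987202] / 0.910869 = 2.178498
d₂ = d₁ − σ√T = 2.178498 − 0.910869 = 1.267629
N(d₁) = 0.985315,  N(d₂) = 0.897535,  e^(−rT) = 0.564192
E₀ = V₀·N(d₁) − D·e^(−rT)·N(d₂)
   = 178.1077·0.985315 − 65.7109·0.564192·0.897535 = 142.217484

E0=142.2175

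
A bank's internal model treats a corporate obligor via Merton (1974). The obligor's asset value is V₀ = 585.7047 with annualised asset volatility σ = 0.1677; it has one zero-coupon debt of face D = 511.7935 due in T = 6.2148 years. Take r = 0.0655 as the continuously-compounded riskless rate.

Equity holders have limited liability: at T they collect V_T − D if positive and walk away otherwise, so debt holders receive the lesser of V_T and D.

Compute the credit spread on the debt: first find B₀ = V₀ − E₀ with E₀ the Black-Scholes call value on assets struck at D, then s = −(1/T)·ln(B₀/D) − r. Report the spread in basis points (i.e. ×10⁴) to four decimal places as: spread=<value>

spread=40.3678

d₁ = [ln(V₀/D) + (r + σ²/2)T] / (σ√T)
   = [ln(585.7047/511.7935) + (0.0655 + 0.5·0.1677²)·6.2148] / (0.1677·√6.2148)
   = [0.134895 + 0.494460] / 0.418068 = 1.505388
d₂ = d₁ − σ√T = 1.505388 − 0.418068 = 1.087320
N(d₁) = 0.933888,  N(d₂) = 0.861552,  e^(−rT) = 0.665598
E₀ = V₀·N(d₁) − D·e^(−rT)·N(d₂)
   = 585.7047·0.933888 − 511.7935·0.665598·0.861552 = 253.495774
B₀ = V₀ − E₀ = 585.7047 − 253.495774 = 332.208926
spread = −(1/T)·ln(B₀/D) − r = −(1/6.2148)·ln(332.208926/511.7935) − 0.0655 = 0.00403678
in basis points: 0.00403678 × 10⁴ = 40.3678 bp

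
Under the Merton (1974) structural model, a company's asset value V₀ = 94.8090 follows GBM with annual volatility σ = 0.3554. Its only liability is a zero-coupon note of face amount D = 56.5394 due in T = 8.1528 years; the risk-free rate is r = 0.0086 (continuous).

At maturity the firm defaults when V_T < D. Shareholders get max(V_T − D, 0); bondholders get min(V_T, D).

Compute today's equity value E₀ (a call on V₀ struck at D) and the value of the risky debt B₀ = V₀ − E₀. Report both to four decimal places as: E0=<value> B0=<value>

E0=53.8033 B0=41.0057

d₁ = [ln(V₀/D) + (r + σ²/2)T] / (σ√T)
   = [ln(94.8090/56.5394) + (0.0086 + 0.5·0.3554²)·8.1528] / (0.3554·√8.1528)
   = [0.516927 + 0.585001] / 1.014777 = 1.085881
d₂ = d₁ − σ√T = 1.085881 − 1.014777 = 0.071103
N(d₁) = 0.861234,  N(d₂) = 0.528342,  e^(−rT) = 0.932287
E₀ = V₀·N(d₁) − D·e^(−rT)·N(d₂)
   = 94.8090·0.861234 − 56.5394·0.932287·0.528342 = 53.803313
B₀ = V₀ − E₀ = 94.8090 − 53.803313 = 41.005687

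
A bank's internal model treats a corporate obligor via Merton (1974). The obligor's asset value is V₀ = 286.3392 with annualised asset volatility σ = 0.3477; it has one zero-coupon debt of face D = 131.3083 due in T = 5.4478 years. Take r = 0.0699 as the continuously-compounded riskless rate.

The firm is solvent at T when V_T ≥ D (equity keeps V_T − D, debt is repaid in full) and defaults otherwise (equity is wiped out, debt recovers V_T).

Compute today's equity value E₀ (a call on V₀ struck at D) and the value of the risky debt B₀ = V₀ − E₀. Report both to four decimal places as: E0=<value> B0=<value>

E0=200.8250 B0=85.5142

d₁ = [ln(V₀/D) + (r + σ²/2)T] / (σ√T)
   = [ln(286.3392/131.3083) + (0.0699 + 0.5·0.3477²)·5.4478] / (0.3477·√5.4478)
   = [0.779629 + 0.710108] / 0.811550 = 1.835669
d₂ = d₁ − σ√T = 1.835669 − 0.811550 = 1.024119
N(d₁) = 0.966797,  N(d₂) = 0.847110,  e^(−rT) = 0.683314
E₀ = V₀·N(d₁) − D·e^(−rT)·N(d₂)
   = 286.3392·0.966797 − 131.3083·0.683314·0.847110 = 200.825005
B₀ = V₀ − E₀ = 286.3392 − 200.825005 = 85.514195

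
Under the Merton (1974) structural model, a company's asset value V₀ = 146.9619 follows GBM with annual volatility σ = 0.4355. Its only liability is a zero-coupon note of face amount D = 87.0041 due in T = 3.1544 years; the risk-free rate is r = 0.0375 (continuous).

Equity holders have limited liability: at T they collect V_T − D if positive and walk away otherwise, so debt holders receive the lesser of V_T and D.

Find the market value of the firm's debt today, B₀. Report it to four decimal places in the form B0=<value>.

d₁ = [ln(V₀/D) + (r + σ²/2)T] / (σ√T)
   = [ln(146.9619/87.0041) + (0.0375 + 0.5·0.4355²)·3.1544] / (0.4355·√3.1544)
   = [0.524218 + 0.417422] / 0.773475 = 1.217415
d₂ = d₁ − σ√T = 1.217415 − 0.773475 = 0.443939
N(d₁) = 0.888277,  N(d₂) = 0.671457,  e^(−rT) = 0.888438
E₀ = V₀·N(d₁) − D·e^(−rT)·N(d₂)
   = 146.9619·0.888277 − 87.0041·0.888438·0.671457 = 78.640725
B₀ = V₀ − E₀ = 146.9619 − 78.640725 = 68.321175

B0=68.3212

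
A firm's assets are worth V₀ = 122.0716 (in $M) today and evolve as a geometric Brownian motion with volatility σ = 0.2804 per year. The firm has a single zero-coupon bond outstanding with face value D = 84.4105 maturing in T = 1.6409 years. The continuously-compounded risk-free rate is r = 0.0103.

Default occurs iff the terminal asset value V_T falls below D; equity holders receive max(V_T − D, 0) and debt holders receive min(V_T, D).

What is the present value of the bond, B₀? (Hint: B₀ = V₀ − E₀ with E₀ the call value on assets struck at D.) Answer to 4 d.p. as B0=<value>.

d₁ = [ln(V₀/D) + (r + σ²/2)T] / (σ√T)
   = [ln(122.0716/84.4105) + (0.0103 + 0.5·0.2804²)·1.6409] / (0.2804·√1.6409)
   = [0.368916 + 0.081408] / 0.359186 = 1.253737
d₂ = d₁ − σ√T = 1.253737 − 0.359186 = 0.894551
N(d₁) = 0.895031,  N(d₂) = 0.814486,  e^(−rT) = 0.983241
E₀ = V₀·N(d₁) − D·e^(−rT)·N(d₂)
   = 122.0716·0.895031 − 84.4105·0.983241·0.814486 = 41.658896
B₀ = V₀ − E₀ = 122.0716 − 41.658896 = 80.412704

B0=80.4127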